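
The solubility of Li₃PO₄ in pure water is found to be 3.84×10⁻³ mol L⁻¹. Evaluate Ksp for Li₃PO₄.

Ksp = 5.87×10⁻⁹

Li₃PO₄(s) ⇌ 3 Li⁺(aq) + PO₄³⁻(aq)
Call the molar solubility s, so that [Li⁺] = 3s and [PO₄³⁻] = s.
Ksp = [Li⁺]^3[PO₄³⁻] = (3s)^3 · s = 27s^4
Ksp = 27 × (3.84×10⁻³)^4 = 5.87×10⁻⁹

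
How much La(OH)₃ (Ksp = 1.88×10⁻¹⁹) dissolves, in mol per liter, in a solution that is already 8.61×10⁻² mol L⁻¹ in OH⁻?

La(OH)₃(s) ⇌ La³⁺(aq) + 3 OH⁻(aq)
With OH⁻ already at 8.61×10⁻² mol L⁻¹ and s small, take [OH⁻] ≈ 8.61×10⁻² mol L⁻¹ and [La³⁺] = s.
Ksp = [La³⁺][OH⁻]^3 = s(8.61×10⁻²)^3
s = 1.88×10⁻¹⁹ / (8.61×10⁻²)^3 = 2.95×10⁻¹⁶
s = 2.95×10⁻¹⁶ mol L⁻¹

2.95×10⁻¹⁶ M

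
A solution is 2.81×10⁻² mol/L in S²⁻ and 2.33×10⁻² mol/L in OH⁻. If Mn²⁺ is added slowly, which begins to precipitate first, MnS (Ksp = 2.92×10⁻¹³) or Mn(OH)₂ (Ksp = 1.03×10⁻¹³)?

Each salt precipitates once Q = Ksp for that salt.
For MnS: [Mn²⁺] = (Ksp/[S²⁻]) = 1.04×10⁻¹¹ mol/L
For Mn(OH)₂: [Mn²⁺] = (Ksp/[OH⁻]^2) = 1.90×10⁻¹⁰ mol/L
The smaller threshold [Mn²⁺] is reached first, so MnS precipitates first.

MnS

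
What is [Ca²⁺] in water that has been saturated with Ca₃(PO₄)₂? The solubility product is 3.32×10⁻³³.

3.76×10⁻⁷ M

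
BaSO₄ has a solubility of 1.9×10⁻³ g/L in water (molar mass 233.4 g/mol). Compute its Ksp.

Ksp = 6.6×10⁻¹¹

Convert to molarity: s = 1.9×10⁻³ / 233.4 = 8.141×10⁻⁶ mol/L
BaSO₄(s) ⇌ Ba²⁺(aq) + SO₄²⁻(aq)
Let s be the molar solubility. Then [Ba²⁺] = s and [SO₄²⁻] = s.
Ksp = [Ba²⁺][SO₄²⁻] = s · s = s^2
Ksp = (8.141×10⁻⁶)^2 = 6.6×10⁻¹¹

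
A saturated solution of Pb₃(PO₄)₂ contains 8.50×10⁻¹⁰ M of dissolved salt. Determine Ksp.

Ksp = 4.79×10⁻⁴⁴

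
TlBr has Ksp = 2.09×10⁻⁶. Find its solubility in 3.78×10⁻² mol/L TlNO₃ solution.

TlBr(s) ⇌ Tl⁺(aq) + Br⁻(aq)
Let s be the solubility of TlBr here. The common ion gives [Tl⁺] ≈ 3.78×10⁻² mol/L, and [Br⁻] = s.
Ksp = [Tl⁺][Br⁻] = (3.78×10⁻²)s
s = 2.09×10⁻⁶ / (3.78×10⁻²) = 5.53×10⁻⁵
s = 5.53×10⁻⁵ mol/L

5.53×10⁻⁵ M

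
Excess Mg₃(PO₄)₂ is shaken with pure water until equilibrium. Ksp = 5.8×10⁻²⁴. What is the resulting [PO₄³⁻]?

1.8×10⁻⁵ M

Mg₃(PO₄)₂(s) ⇌ 3 Mg²⁺(aq) + 2 PO₄³⁻(aq)
For each mole of Mg₃(PO₄)₂ that dissolves per liter, [Mg²⁺] = 3s and [PO₄³⁻] = 2s; let s denote this solubility.
Ksp = [Mg²⁺]^3[PO₄³⁻]^2 = (3s)^3 · (2s)^2 = 108s^5 = 5.8×10⁻²⁴
s = 8.8×10⁻⁶ mol L⁻¹
[PO₄³⁻] = 2s = 1.8×10⁻⁵ mol L⁻¹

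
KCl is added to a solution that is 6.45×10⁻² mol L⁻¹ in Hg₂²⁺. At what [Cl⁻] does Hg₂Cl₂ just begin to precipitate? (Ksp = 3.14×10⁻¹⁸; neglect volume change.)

A salt starts to precipitate once the ion product Q reaches its Ksp.
Hg₂Cl₂(s) ⇌ Hg₂²⁺(aq) + 2 Cl⁻(aq)
Ksp = [Hg₂²⁺][Cl⁻]^2 = [Cl⁻]^2(6.45×10⁻²)
[Cl⁻]^2 = 3.14×10⁻¹⁸ / (6.45×10⁻²) = 4.87×10⁻¹⁷
[Cl⁻] = 6.98×10⁻⁹ mol L⁻¹

6.98×10⁻⁹ M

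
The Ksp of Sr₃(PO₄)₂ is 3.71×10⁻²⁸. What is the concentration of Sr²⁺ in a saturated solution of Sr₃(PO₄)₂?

3.84×10⁻⁶ M

Sr₃(PO₄)₂(s) ⇌ 3 Sr²⁺(aq) + 2 PO₄³⁻(aq)
For each mole of Sr₃(PO₄)₂ that dissolves per liter, [Sr²⁺] = 3s and [PO₄³⁻] = 2s; let s denote this solubility.
Ksp = [Sr²⁺]^3[PO₄³⁻]^2 = (3s)^3 · (2s)^2 = 108s^5 = 3.71×10⁻²⁸
s = 1.28×10⁻⁶ M
[Sr²⁺] = 3s = 3.84×10⁻⁶ M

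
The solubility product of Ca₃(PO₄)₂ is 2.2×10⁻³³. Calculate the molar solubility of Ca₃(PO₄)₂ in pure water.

Ca₃(PO₄)₂(s) ⇌ 3 Ca²⁺(aq) + 2 PO₄³⁻(aq)
Let s be the molar solubility. Then [Ca²⁺] = 3s and [PO₄³⁻] = 2s.
Ksp = [Ca²⁺]^3[PO₄³⁻]^2 = (3s)^3 · (2s)^2 = 108s^5
108s^5 = 2.2×10⁻³³  ⇒  s^5 = 2.0×10⁻³⁵
Taking the 5th root, s = 1.2×10⁻⁷ mol L⁻¹.

1.2×10⁻⁷ M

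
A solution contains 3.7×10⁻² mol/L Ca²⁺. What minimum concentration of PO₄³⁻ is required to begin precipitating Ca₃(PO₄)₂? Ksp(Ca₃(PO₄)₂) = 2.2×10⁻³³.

6.6×10⁻¹⁵ M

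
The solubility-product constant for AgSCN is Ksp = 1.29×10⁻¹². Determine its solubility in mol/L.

AgSCN(s) ⇌ Ag⁺(aq) + SCN⁻(aq)
Let s be the molar solubility. Then [Ag⁺] = s and [SCN⁻] = s.
Ksp = [Ag⁺][SCN⁻] = s · s = s^2
s^2 = 1.29×10⁻¹²
s = (1.29×10⁻¹²)^(1/2) = 1.14×10⁻⁶ mol L⁻¹

1.14×10⁻⁶ M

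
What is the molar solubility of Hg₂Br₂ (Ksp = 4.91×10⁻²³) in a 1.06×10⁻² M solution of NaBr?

Hg₂Br₂(s) ⇌ Hg₂²⁺(aq) + 2 Br⁻(aq)
With Br⁻ already at 1.06×10⁻² M and s small, take [Br⁻] ≈ 1.06×10⁻² M and [Hg₂²⁺] = s.
Ksp = [Hg₂²⁺][Br⁻]^2 = s(1.06×10⁻²)^2
s = 4.91×10⁻²³ / (1.06×10⁻²)^2 = 4.37×10⁻¹⁹
s = 4.37×10⁻¹⁹ M

4.37×10⁻¹⁹ M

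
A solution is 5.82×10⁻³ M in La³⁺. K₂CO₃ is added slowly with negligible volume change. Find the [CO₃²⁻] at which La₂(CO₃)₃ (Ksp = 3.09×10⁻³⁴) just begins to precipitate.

2.09×10⁻¹⁰ M

Each salt precipitates once Q = Ksp for that salt.
La₂(CO₃)₃(s) ⇌ 2 La³⁺(aq) + 3 CO₃²⁻(aq)
Ksp = [La³⁺]^2[CO₃²⁻]^3 = [CO₃²⁻]^3(5.82×10⁻³)^2
[CO₃²⁻]^3 = 3.09×10⁻³⁴ / (5.82×10⁻³)^2 = 9.12×10⁻³⁰
[CO₃²⁻] = 2.09×10⁻¹⁰ M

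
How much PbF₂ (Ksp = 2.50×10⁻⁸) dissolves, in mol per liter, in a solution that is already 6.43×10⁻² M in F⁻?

6.05×10⁻⁶ M

PbF₂(s) ⇌ Pb²⁺(aq) + 2 F⁻(aq)
F⁻ is already present at 6.43×10⁻² M. If s mol/L of PbF₂ dissolves, [Pb²⁺] = s while [F⁻] ≈ 6.43×10⁻² M.
Ksp = [Pb²⁺][F⁻]^2 = s(6.43×10⁻²)^2
s = 2.50×10⁻⁸ / (6.43×10⁻²)^2 = 6.05×10⁻⁶
s = 6.05×10⁻⁶ M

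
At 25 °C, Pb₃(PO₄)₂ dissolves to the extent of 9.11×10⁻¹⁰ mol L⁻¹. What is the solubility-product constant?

Pb₃(PO₄)₂(s) ⇌ 3 Pb²⁺(aq) + 2 PO₄³⁻(aq)
Let s be the molar solubility. Then [Pb²⁺] = 3s and [PO₄³⁻] = 2s.
Ksp = [Pb²⁺]^3[PO₄³⁻]^2 = (3s)^3 · (2s)^2 = 108s^5
Ksp = 108 × (9.11×10⁻¹⁰)^5 = 6.78×10⁻⁴⁴

Ksp = 6.78×10⁻⁴⁴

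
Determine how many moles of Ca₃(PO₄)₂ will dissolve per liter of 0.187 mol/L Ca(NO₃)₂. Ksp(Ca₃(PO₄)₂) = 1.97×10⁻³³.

2.74×10⁻¹⁶ M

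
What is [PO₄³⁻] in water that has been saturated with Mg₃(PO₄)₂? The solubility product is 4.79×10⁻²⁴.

1.70×10⁻⁵ M

Mg₃(PO₄)₂(s) ⇌ 3 Mg²⁺(aq) + 2 PO₄³⁻(aq)
For each mole of Mg₃(PO₄)₂ that dissolves per liter, [Mg²⁺] = 3s and [PO₄³⁻] = 2s; let s denote this solubility.
Ksp = [Mg²⁺]^3[PO₄³⁻]^2 = (3s)^3 · (2s)^2 = 108s^5 = 4.79×10⁻²⁴
s = 8.50×10⁻⁶ mol/L
[PO₄³⁻] = 2s = 1.70×10⁻⁵ mol/L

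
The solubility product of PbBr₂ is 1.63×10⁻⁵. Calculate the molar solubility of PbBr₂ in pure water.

PbBr₂(s) ⇌ Pb²⁺(aq) + 2 Br⁻(aq)
Call the molar solubility s, so that [Pb²⁺] = s and [Br⁻] = 2s.
Ksp = [Pb²⁺][Br⁻]^2 = s · (2s)^2 = 4s^3
4s^3 = 1.63×10⁻⁵  ⇒  s^3 = 4.08×10⁻⁶
s = 1.60×10⁻² M

1.60×10⁻² M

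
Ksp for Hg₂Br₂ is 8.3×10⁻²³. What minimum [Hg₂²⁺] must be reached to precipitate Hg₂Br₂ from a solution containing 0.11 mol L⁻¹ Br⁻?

Precipitation of each salt begins when its ion product equals Ksp.
Hg₂Br₂(s) ⇌ Hg₂²⁺(aq) + 2 Br⁻(aq)
Ksp = [Hg₂²⁺][Br⁻]^2 = [Hg₂²⁺](0.11)^2
[Hg₂²⁺] = 8.3×10⁻²³ / (0.11)^2 = 6.9×10⁻²¹
[Hg₂²⁺] = 6.9×10⁻²¹ mol L⁻¹

6.9×10⁻²¹ M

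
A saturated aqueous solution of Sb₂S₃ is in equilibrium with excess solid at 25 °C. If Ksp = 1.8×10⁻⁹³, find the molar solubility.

Sb₂S₃(s) ⇌ 2 Sb³⁺(aq) + 3 S²⁻(aq)
With molar solubility s: [Sb³⁺] = 2s, [S²⁻] = 3s.
Ksp = [Sb³⁺]^2[S²⁻]^3 = (2s)^2 · (3s)^3 = 108s^5
108s^5 = 1.8×10⁻⁹³  ⇒  s^5 = 1.7×10⁻⁹⁵
Taking the 5th root, s = 1.1×10⁻¹⁹ mol/L.

1.1×10⁻¹⁹ M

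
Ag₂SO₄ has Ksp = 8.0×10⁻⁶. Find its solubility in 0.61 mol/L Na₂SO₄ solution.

1.8×10⁻³ M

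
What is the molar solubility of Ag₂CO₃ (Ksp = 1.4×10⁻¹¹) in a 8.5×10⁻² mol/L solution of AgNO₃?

Ag₂CO₃(s) ⇌ 2 Ag⁺(aq) + CO₃²⁻(aq)
The solution already contains Ag⁺ at 8.5×10⁻² mol/L. Let s be the molar solubility of Ag₂CO₃.
[Ag⁺] ≈ 8.5×10⁻² mol/L (common ion dominates); [CO₃²⁻] = s.
Ksp = [Ag⁺]^2[CO₃²⁻] = (8.5×10⁻²)^2s
s = 1.4×10⁻¹¹ / (8.5×10⁻²)^2 = 1.9×10⁻⁹
s = 1.9×10⁻⁹ mol/L

1.9×10⁻⁹ M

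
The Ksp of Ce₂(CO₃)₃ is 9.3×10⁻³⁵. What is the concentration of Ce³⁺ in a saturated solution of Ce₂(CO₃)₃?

1.2×10⁻⁷ M

Ce₂(CO₃)₃(s) ⇌ 2 Ce³⁺(aq) + 3 CO₃²⁻(aq)
For each mole of Ce₂(CO₃)₃ that dissolves per liter, [Ce³⁺] = 2s and [CO₃²⁻] = 3s; let s denote this solubility.
Ksp = [Ce³⁺]^2[CO₃²⁻]^3 = (2s)^2 · (3s)^3 = 108s^5 = 9.3×10⁻³⁵
s = 6.1×10⁻⁸ mol/L
[Ce³⁺] = 2s = 1.2×10⁻⁷ mol/L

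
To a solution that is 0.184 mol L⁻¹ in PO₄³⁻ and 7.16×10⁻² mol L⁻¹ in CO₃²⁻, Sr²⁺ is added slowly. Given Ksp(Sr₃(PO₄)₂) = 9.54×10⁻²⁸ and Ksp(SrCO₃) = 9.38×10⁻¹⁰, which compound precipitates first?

Sr₃(PO₄)₂

A salt starts to precipitate once the ion product Q reaches its Ksp.
For Sr₃(PO₄)₂: [Sr²⁺] = (Ksp/[PO₄³⁻]^2)^(1/3) = 3.04×10⁻⁹ mol L⁻¹
For SrCO₃: [Sr²⁺] = (Ksp/[CO₃²⁻]) = 1.31×10⁻⁸ mol L⁻¹
Sr₃(PO₄)₂ requires the lower [Sr²⁺], so it precipitates first.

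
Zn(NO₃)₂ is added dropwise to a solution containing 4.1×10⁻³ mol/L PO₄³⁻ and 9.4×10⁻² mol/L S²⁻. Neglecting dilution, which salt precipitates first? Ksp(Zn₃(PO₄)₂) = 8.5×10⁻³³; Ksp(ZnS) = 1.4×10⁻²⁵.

Precipitation begins when Q = Ksp.
For Zn₃(PO₄)₂: [Zn²⁺] = (Ksp/[PO₄³⁻]^2)^(1/3) = 8.0×10⁻¹⁰ mol/L
For ZnS: [Zn²⁺] = (Ksp/[S²⁻]) = 1.5×10⁻²⁴ mol/L
ZnS requires the lower [Zn²⁺], so it precipitates first.

ZnS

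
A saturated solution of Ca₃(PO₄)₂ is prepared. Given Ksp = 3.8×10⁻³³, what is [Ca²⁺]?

3.9×10⁻⁷ M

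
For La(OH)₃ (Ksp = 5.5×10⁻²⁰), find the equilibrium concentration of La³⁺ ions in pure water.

6.7×10⁻⁶ M

La(OH)₃(s) ⇌ La³⁺(aq) + 3 OH⁻(aq)
For each mole of La(OH)₃ that dissolves per liter, [La³⁺] = s and [OH⁻] = 3s; let s denote this solubility.
Ksp = [La³⁺][OH⁻]^3 = s · (3s)^3 = 27s^4 = 5.5×10⁻²⁰
s = 6.7×10⁻⁶ M
[La³⁺] = s = 6.7×10⁻⁶ M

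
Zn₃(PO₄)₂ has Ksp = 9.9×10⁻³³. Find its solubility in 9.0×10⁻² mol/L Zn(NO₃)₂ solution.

1.8×10⁻¹⁵ M

Zn₃(PO₄)₂(s) ⇌ 3 Zn²⁺(aq) + 2 PO₄³⁻(aq)
The solution already contains Zn²⁺ at 9.0×10⁻² mol/L. Let s be the molar solubility of Zn₃(PO₄)₂.
[Zn²⁺] ≈ 9.0×10⁻² mol/L (common ion dominates); [PO₄³⁻] = 2s.
Ksp = [Zn²⁺]^3[PO₄³⁻]^2 = (9.0×10⁻²)^3(2s)^2
(2s)^2 = 9.9×10⁻³³ / (9.0×10⁻²)^3 = 1.4×10⁻²⁹
s = 1.8×10⁻¹⁵ mol/L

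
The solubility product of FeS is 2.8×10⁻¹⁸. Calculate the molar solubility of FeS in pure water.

FeS(s) ⇌ Fe²⁺(aq) + S²⁻(aq)
If s mol/L of FeS dissolves, [Fe²⁺] = s and [S²⁻] = s.
Ksp = [Fe²⁺][S²⁻] = s · s = s^2
s^2 = 2.8×10⁻¹⁸
s = (2.8×10⁻¹⁸)^(1/2) = 1.7×10⁻⁹ mol L⁻¹

1.7×10⁻⁹ M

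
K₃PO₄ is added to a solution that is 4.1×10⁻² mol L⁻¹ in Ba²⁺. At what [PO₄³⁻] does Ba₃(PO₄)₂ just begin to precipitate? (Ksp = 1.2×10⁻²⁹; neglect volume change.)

A salt starts to precipitate once the ion product Q reaches its Ksp.
Ba₃(PO₄)₂(s) ⇌ 3 Ba²⁺(aq) + 2 PO₄³⁻(aq)
Ksp = [Ba²⁺]^3[PO₄³⁻]^2 = [PO₄³⁻]^2(4.1×10⁻²)^3
[PO₄³⁻]^2 = 1.2×10⁻²⁹ / (4.1×10⁻²)^3 = 1.7×10⁻²⁵
[PO₄³⁻] = 4.2×10⁻¹³ mol L⁻¹

4.2×10⁻¹³ M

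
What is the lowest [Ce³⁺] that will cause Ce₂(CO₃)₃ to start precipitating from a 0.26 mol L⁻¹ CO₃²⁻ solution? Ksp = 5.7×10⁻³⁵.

5.7×10⁻¹⁷ M

Each salt precipitates once Q = Ksp for that salt.
Ce₂(CO₃)₃(s) ⇌ 2 Ce³⁺(aq) + 3 CO₃²⁻(aq)
Ksp = [Ce³⁺]^2[CO₃²⁻]^3 = [Ce³⁺]^2(0.26)^3
[Ce³⁺]^2 = 5.7×10⁻³⁵ / (0.26)^3 = 3.2×10⁻³³
[Ce³⁺] = 5.7×10⁻¹⁷ mol L⁻¹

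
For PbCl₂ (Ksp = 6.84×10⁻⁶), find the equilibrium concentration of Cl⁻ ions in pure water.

PbCl₂(s) ⇌ Pb²⁺(aq) + 2 Cl⁻(aq)
With molar solubility s: [Pb²⁺] = s, [Cl⁻] = 2s.
Ksp = [Pb²⁺][Cl⁻]^2 = s · (2s)^2 = 4s^3 = 6.84×10⁻⁶
s = 1.20×10⁻² mol/L
[Cl⁻] = 2s = 2.39×10⁻² mol/L

2.39×10⁻² M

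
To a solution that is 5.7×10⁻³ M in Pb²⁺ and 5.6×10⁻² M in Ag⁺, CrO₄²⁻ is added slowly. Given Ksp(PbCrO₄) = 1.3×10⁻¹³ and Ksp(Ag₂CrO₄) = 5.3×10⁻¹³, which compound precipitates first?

PbCrO₄

A salt starts to precipitate once the ion product Q reaches its Ksp.
For PbCrO₄: [CrO₄²⁻] = (Ksp/[Pb²⁺]) = 2.3×10⁻¹¹ M
For Ag₂CrO₄: [CrO₄²⁻] = (Ksp/[Ag⁺]^2) = 1.7×10⁻¹⁰ M
PbCrO₄ requires the lower [CrO₄²⁻], so it precipitates first.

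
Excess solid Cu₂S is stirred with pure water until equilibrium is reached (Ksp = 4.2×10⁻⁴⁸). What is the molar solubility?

1.0×10⁻¹⁶ M

Cu₂S(s) ⇌ 2 Cu⁺(aq) + S²⁻(aq)
For each mole of Cu₂S that dissolves per liter, [Cu⁺] = 2s and [S²⁻] = s; let s denote this solubility.
Ksp = [Cu⁺]^2[S²⁻] = (2s)^2 · s = 4s^3
4s^3 = 4.2×10⁻⁴⁸  ⇒  s^3 = 1.1×10⁻⁴⁸
Taking the 3rd root, s = 1.0×10⁻¹⁶ mol L⁻¹.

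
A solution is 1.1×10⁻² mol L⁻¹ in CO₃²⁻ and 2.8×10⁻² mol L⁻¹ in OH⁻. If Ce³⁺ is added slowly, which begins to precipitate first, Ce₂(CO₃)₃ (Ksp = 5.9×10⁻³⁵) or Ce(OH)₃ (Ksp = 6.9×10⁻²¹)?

Ce(OH)₃

A salt starts to precipitate once the ion product Q reaches its Ksp.
For Ce₂(CO₃)₃: [Ce³⁺] = (Ksp/[CO₃²⁻]^3)^(1/2) = 6.7×10⁻¹⁵ mol L⁻¹
For Ce(OH)₃: [Ce³⁺] = (Ksp/[OH⁻]^3) = 3.1×10⁻¹⁶ mol L⁻¹
Ce(OH)₃ requires the lower [Ce³⁺], so it precipitates first.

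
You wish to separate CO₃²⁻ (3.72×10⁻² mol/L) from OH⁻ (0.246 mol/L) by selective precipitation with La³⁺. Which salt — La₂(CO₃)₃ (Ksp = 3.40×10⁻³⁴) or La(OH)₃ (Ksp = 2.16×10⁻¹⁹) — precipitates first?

A salt starts to precipitate once the ion product Q reaches its Ksp.
For La₂(CO₃)₃: [La³⁺] = (Ksp/[CO₃²⁻]^3)^(1/2) = 2.57×10⁻¹⁵ mol/L
For La(OH)₃: [La³⁺] = (Ksp/[OH⁻]^3) = 1.45×10⁻¹⁷ mol/L
La(OH)₃ requires the lower [La³⁺], so it precipitates first.

La(OH)₃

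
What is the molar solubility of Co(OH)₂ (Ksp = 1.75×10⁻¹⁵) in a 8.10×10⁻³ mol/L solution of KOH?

2.67×10⁻¹¹ M

Co(OH)₂(s) ⇌ Co²⁺(aq) + 2 OH⁻(aq)
OH⁻ is already present at 8.10×10⁻³ mol/L. If s mol/L of Co(OH)₂ dissolves, [Co²⁺] = s while [OH⁻] ≈ 8.10×10⁻³ mol/L.
Ksp = [Co²⁺][OH⁻]^2 = s(8.10×10⁻³)^2
s = 1.75×10⁻¹⁵ / (8.10×10⁻³)^2 = 2.67×10⁻¹¹
s = 2.67×10⁻¹¹ mol/L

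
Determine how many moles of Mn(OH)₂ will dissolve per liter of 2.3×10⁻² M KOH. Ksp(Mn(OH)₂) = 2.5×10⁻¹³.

4.7×10⁻¹⁰ M

Mn(OH)₂(s) ⇌ Mn²⁺(aq) + 2 OH⁻(aq)
The solution already contains OH⁻ at 2.3×10⁻² M. Let s be the molar solubility of Mn(OH)₂.
[OH⁻] ≈ 2.3×10⁻² M (common ion dominates); [Mn²⁺] = s.
Ksp = [Mn²⁺][OH⁻]^2 = s(2.3×10⁻²)^2
s = 2.5×10⁻¹³ / (2.3×10⁻²)^2 = 4.7×10⁻¹⁰
s = 4.7×10⁻¹⁰ M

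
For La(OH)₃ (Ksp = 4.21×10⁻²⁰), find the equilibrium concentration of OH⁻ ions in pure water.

La(OH)₃(s) ⇌ La³⁺(aq) + 3 OH⁻(aq)
Call the molar solubility s, so that [La³⁺] = s and [OH⁻] = 3s.
Ksp = [La³⁺][OH⁻]^3 = s · (3s)^3 = 27s^4 = 4.21×10⁻²⁰
s = 6.28×10⁻⁶ mol/L
[OH⁻] = 3s = 1.89×10⁻⁵ mol/L

1.89×10⁻⁵ M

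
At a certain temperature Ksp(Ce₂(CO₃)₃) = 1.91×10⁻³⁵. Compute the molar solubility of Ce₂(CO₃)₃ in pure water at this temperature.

Ce₂(CO₃)₃(s) ⇌ 2 Ce³⁺(aq) + 3 CO₃²⁻(aq)
If s mol/L of Ce₂(CO₃)₃ dissolves, [Ce³⁺] = 2s and [CO₃²⁻] = 3s.
Ksp = [Ce³⁺]^2[CO₃²⁻]^3 = (2s)^2 · (3s)^3 = 108s^5
108s^5 = 1.91×10⁻³⁵  ⇒  s^5 = 1.77×10⁻³⁷
s = (1.77×10⁻³⁷)^(1/5) = 4.46×10⁻⁸ M

4.46×10⁻⁸ M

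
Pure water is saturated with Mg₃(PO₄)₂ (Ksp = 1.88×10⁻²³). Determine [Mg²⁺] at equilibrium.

Mg₃(PO₄)₂(s) ⇌ 3 Mg²⁺(aq) + 2 PO₄³⁻(aq)
For each mole of Mg₃(PO₄)₂ that dissolves per liter, [Mg²⁺] = 3s and [PO₄³⁻] = 2s; let s denote this solubility.
Ksp = [Mg²⁺]^3[PO₄³⁻]^2 = (3s)^3 · (2s)^2 = 108s^5 = 1.88×10⁻²³
s = 1.12×10⁻⁵ M
[Mg²⁺] = 3s = 3.35×10⁻⁵ M

3.35×10⁻⁵ M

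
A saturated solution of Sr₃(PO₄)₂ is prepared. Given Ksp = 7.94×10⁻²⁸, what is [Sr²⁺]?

Sr₃(PO₄)₂(s) ⇌ 3 Sr²⁺(aq) + 2 PO₄³⁻(aq)
For each mole of Sr₃(PO₄)₂ that dissolves per liter, [Sr²⁺] = 3s and [PO₄³⁻] = 2s; let s denote this solubility.
Ksp = [Sr²⁺]^3[PO₄³⁻]^2 = (3s)^3 · (2s)^2 = 108s^5 = 7.94×10⁻²⁸
s = 1.49×10⁻⁶ M
[Sr²⁺] = 3s = 4.47×10⁻⁶ M

4.47×10⁻⁶ M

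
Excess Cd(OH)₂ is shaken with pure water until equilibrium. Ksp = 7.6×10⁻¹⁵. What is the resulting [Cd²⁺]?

1.2×10⁻⁵ M

Cd(OH)₂(s) ⇌ Cd²⁺(aq) + 2 OH⁻(aq)
For each mole of Cd(OH)₂ that dissolves per liter, [Cd²⁺] = s and [OH⁻] = 2s; let s denote this solubility.
Ksp = [Cd²⁺][OH⁻]^2 = s · (2s)^2 = 4s^3 = 7.6×10⁻¹⁵
s = 1.2×10⁻⁵ M
[Cd²⁺] = s = 1.2×10⁻⁵ M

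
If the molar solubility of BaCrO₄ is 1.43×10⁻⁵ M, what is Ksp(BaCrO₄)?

Ksp = 2.04×10⁻¹⁰

BaCrO₄(s) ⇌ Ba²⁺(aq) + CrO₄²⁻(aq)
Call the molar solubility s, so that [Ba²⁺] = s and [CrO₄²⁻] = s.
Ksp = [Ba²⁺][CrO₄²⁻] = s · s = s^2
Ksp = (1.43×10⁻⁵)^2 = 2.04×10⁻¹⁰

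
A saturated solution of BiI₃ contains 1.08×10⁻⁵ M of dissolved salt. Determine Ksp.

Ksp = 3.67×10⁻¹⁹

BiI₃(s) ⇌ Bi³⁺(aq) + 3 I⁻(aq)
For each mole of BiI₃ that dissolves per liter, [Bi³⁺] = s and [I⁻] = 3s; let s denote this solubility.
Ksp = [Bi³⁺][I⁻]^3 = s · (3s)^3 = 27s^4
Ksp = 27 × (1.08×10⁻⁵)^4 = 3.67×10⁻¹⁹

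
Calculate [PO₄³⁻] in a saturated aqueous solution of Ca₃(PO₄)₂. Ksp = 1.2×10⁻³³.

Ca₃(PO₄)₂(s) ⇌ 3 Ca²⁺(aq) + 2 PO₄³⁻(aq)
For each mole of Ca₃(PO₄)₂ that dissolves per liter, [Ca²⁺] = 3s and [PO₄³⁻] = 2s; let s denote this solubility.
Ksp = [Ca²⁺]^3[PO₄³⁻]^2 = (3s)^3 · (2s)^2 = 108s^5 = 1.2×10⁻³³
s = 1.0×10⁻⁷ mol L⁻¹
[PO₄³⁻] = 2s = 2.0×10⁻⁷ mol L⁻¹

2.0×10⁻⁷ M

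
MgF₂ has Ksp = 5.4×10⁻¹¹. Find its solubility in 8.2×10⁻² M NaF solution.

8.0×10⁻⁹ M

MgF₂(s) ⇌ Mg²⁺(aq) + 2 F⁻(aq)
With F⁻ already at 8.2×10⁻² M and s small, take [F⁻] ≈ 8.2×10⁻² M and [Mg²⁺] = s.
Ksp = [Mg²⁺][F⁻]^2 = s(8.2×10⁻²)^2
s = 5.4×10⁻¹¹ / (8.2×10⁻²)^2 = 8.0×10⁻⁹
s = 8.0×10⁻⁹ M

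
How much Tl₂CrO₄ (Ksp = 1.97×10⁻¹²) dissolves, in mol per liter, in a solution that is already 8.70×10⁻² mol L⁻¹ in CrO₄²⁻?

2.38×10⁻⁶ M

Tl₂CrO₄(s) ⇌ 2 Tl⁺(aq) + CrO₄²⁻(aq)
CrO₄²⁻ is already present at 8.70×10⁻² mol L⁻¹. If s mol/L of Tl₂CrO₄ dissolves, [Tl⁺] = 2s while [CrO₄²⁻] ≈ 8.70×10⁻² mol L⁻¹.
Ksp = [Tl⁺]^2[CrO₄²⁻] = (2s)^2(8.70×10⁻²)
(2s)^2 = 1.97×10⁻¹² / (8.70×10⁻²) = 2.26×10⁻¹¹
s = 2.38×10⁻⁶ mol L⁻¹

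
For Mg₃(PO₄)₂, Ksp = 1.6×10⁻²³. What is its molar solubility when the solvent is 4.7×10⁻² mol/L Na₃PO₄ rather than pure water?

Mg₃(PO₄)₂(s) ⇌ 3 Mg²⁺(aq) + 2 PO₄³⁻(aq)
PO₄³⁻ is already present at 4.7×10⁻² mol/L. If s mol/L of Mg₃(PO₄)₂ dissolves, [Mg²⁺] = 3s while [PO₄³⁻] ≈ 4.7×10⁻² mol/L.
Ksp = [Mg²⁺]^3[PO₄³⁻]^2 = (3s)^3(4.7×10⁻²)^2
(3s)^3 = 1.6×10⁻²³ / (4.7×10⁻²)^2 = 7.2×10⁻²¹
s = 6.4×10⁻⁸ mol/L

6.4×10⁻⁸ M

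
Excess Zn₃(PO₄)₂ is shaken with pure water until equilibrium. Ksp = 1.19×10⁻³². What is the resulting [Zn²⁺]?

4.85×10⁻⁷ M

Zn₃(PO₄)₂(s) ⇌ 3 Zn²⁺(aq) + 2 PO₄³⁻(aq)
With molar solubility s: [Zn²⁺] = 3s, [PO₄³⁻] = 2s.
Ksp = [Zn²⁺]^3[PO₄³⁻]^2 = (3s)^3 · (2s)^2 = 108s^5 = 1.19×10⁻³²
s = 1.62×10⁻⁷ mol/L
[Zn²⁺] = 3s = 4.85×10⁻⁷ mol/L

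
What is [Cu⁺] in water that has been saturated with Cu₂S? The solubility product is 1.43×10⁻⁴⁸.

Cu₂S(s) ⇌ 2 Cu⁺(aq) + S²⁻(aq)
For each mole of Cu₂S that dissolves per liter, [Cu⁺] = 2s and [S²⁻] = s; let s denote this solubility.
Ksp = [Cu⁺]^2[S²⁻] = (2s)^2 · s = 4s^3 = 1.43×10⁻⁴⁸
s = 7.10×10⁻¹⁷ M
[Cu⁺] = 2s = 1.42×10⁻¹⁶ M

1.42×10⁻¹⁶ M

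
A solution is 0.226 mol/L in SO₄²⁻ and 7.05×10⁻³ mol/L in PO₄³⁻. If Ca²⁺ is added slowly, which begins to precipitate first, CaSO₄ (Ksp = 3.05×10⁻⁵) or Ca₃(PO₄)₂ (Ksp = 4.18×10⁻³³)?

Ca₃(PO₄)₂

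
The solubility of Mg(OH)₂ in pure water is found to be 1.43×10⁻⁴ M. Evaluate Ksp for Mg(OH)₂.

Ksp = 1.17×10⁻¹¹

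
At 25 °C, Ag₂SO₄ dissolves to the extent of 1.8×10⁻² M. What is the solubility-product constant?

Ag₂SO₄(s) ⇌ 2 Ag⁺(aq) + SO₄²⁻(aq)
Call the molar solubility s, so that [Ag⁺] = 2s and [SO₄²⁻] = s.
Ksp = [Ag⁺]^2[SO₄²⁻] = (2s)^2 · s = 4s^3
Ksp = 4 × (1.8×10⁻²)^3 = 2.3×10⁻⁵

Ksp = 2.3×10⁻⁵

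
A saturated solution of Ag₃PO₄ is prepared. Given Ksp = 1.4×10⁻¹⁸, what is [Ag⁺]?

Ag₃PO₄(s) ⇌ 3 Ag⁺(aq) + PO₄³⁻(aq)
Let s be the molar solubility. Then [Ag⁺] = 3s and [PO₄³⁻] = s.
Ksp = [Ag⁺]^3[PO₄³⁻] = (3s)^3 · s = 27s^4 = 1.4×10⁻¹⁸
s = 1.5×10⁻⁵ mol L⁻¹
[Ag⁺] = 3s = 4.5×10⁻⁵ mol L⁻¹

4.5×10⁻⁵ M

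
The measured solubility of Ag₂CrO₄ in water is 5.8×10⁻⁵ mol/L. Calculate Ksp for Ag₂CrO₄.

Ksp = 7.8×10⁻¹³

Ag₂CrO₄(s) ⇌ 2 Ag⁺(aq) + CrO₄²⁻(aq)
For each mole of Ag₂CrO₄ that dissolves per liter, [Ag⁺] = 2s and [CrO₄²⁻] = s; let s denote this solubility.
Ksp = [Ag⁺]^2[CrO₄²⁻] = (2s)^2 · s = 4s^3
Ksp = 4 × (5.8×10⁻⁵)^3 = 7.8×10⁻¹³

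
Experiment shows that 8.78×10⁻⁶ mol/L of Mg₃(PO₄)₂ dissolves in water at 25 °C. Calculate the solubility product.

Mg₃(PO₄)₂(s) ⇌ 3 Mg²⁺(aq) + 2 PO₄³⁻(aq)
With molar solubility s: [Mg²⁺] = 3s, [PO₄³⁻] = 2s.
Ksp = [Mg²⁺]^3[PO₄³⁻]^2 = (3s)^3 · (2s)^2 = 108s^5
Ksp = 108 × (8.78×10⁻⁶)^5 = 5.64×10⁻²⁴

Ksp = 5.64×10⁻²⁴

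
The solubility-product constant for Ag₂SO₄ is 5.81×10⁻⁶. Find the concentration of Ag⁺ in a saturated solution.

Ag₂SO₄(s) ⇌ 2 Ag⁺(aq) + SO₄²⁻(aq)
With molar solubility s: [Ag⁺] = 2s, [SO₄²⁻] = s.
Ksp = [Ag⁺]^2[SO₄²⁻] = (2s)^2 · s = 4s^3 = 5.81×10⁻⁶
s = 1.13×10⁻² mol L⁻¹
[Ag⁺] = 2s = 2.27×10⁻² mol L⁻¹

2.27×10⁻² M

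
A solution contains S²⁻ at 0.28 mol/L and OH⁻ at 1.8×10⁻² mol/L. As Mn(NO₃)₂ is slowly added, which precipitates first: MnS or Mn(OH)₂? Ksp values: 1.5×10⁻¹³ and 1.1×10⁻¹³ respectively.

Precipitation begins when Q = Ksp.
For MnS: [Mn²⁺] = (Ksp/[S²⁻]) = 5.4×10⁻¹³ mol/L
For Mn(OH)₂: [Mn²⁺] = (Ksp/[OH⁻]^2) = 3.4×10⁻¹⁰ mol/L
The smaller threshold [Mn²⁺] is reached first, so MnS precipitates first.

MnS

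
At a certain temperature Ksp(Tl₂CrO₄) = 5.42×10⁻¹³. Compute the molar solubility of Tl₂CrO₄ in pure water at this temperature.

Tl₂CrO₄(s) ⇌ 2 Tl⁺(aq) + CrO₄²⁻(aq)
If s mol/L of Tl₂CrO₄ dissolves, [Tl⁺] = 2s and [CrO₄²⁻] = s.
Ksp = [Tl⁺]^2[CrO₄²⁻] = (2s)^2 · s = 4s^3
4s^3 = 5.42×10⁻¹³  ⇒  s^3 = 1.36×10⁻¹³
s = (1.36×10⁻¹³)^(1/3) = 5.14×10⁻⁵ M

5.14×10⁻⁵ M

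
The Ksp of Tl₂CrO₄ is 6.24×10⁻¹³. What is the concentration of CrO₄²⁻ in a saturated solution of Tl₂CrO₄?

Tl₂CrO₄(s) ⇌ 2 Tl⁺(aq) + CrO₄²⁻(aq)
Let s be the molar solubility. Then [Tl⁺] = 2s and [CrO₄²⁻] = s.
Ksp = [Tl⁺]^2[CrO₄²⁻] = (2s)^2 · s = 4s^3 = 6.24×10⁻¹³
s = 5.38×10⁻⁵ mol L⁻¹
[CrO₄²⁻] = s = 5.38×10⁻⁵ mol L⁻¹

5.38×10⁻⁵ M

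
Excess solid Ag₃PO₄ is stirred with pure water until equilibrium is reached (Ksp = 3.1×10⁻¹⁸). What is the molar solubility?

1.8×10⁻⁵ M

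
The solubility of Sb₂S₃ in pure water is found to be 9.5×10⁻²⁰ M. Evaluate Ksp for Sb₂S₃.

Sb₂S₃(s) ⇌ 2 Sb³⁺(aq) + 3 S²⁻(aq)
Let s be the molar solubility. Then [Sb³⁺] = 2s and [S²⁻] = 3s.
Ksp = [Sb³⁺]^2[S²⁻]^3 = (2s)^2 · (3s)^3 = 108s^5
Ksp = 108 × (9.5×10⁻²⁰)^5 = 8.4×10⁻⁹⁴

Ksp = 8.4×10⁻⁹⁴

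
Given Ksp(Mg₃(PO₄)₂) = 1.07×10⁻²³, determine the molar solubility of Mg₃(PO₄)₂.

Mg₃(PO₄)₂(s) ⇌ 3 Mg²⁺(aq) + 2 PO₄³⁻(aq)
Call the molar solubility s, so that [Mg²⁺] = 3s and [PO₄³⁻] = 2s.
Ksp = [Mg²⁺]^3[PO₄³⁻]^2 = (3s)^3 · (2s)^2 = 108s^5
108s^5 = 1.07×10⁻²³  ⇒  s^5 = 9.91×10⁻²⁶
s = (9.91×10⁻²⁶)^(1/5) = 9.98×10⁻⁶ mol/L

9.98×10⁻⁶ M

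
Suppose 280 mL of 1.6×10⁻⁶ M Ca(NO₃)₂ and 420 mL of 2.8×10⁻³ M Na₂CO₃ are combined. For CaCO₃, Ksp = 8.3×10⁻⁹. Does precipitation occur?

No

Total volume after mixing = 280 + 420 = 700 mL.
[Ca²⁺] = (1.6×10⁻⁶)(280)/700 = 6.4×10⁻⁷ M
[CO₃²⁻] = (2.8×10⁻³)(420)/700 = 1.7×10⁻³ M
Q = [Ca²⁺][CO₃²⁻] = 1.1×10⁻⁹
Q < Ksp (1.1×10⁻⁹ vs 8.3×10⁻⁹); the solution remains unsaturated and no precipitate forms.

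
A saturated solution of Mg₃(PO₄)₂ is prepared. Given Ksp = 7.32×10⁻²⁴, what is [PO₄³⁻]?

1.85×10⁻⁵ M

Mg₃(PO₄)₂(s) ⇌ 3 Mg²⁺(aq) + 2 PO₄³⁻(aq)
If s mol/L of Mg₃(PO₄)₂ dissolves, [Mg²⁺] = 3s and [PO₄³⁻] = 2s.
Ksp = [Mg²⁺]^3[PO₄³⁻]^2 = (3s)^3 · (2s)^2 = 108s^5 = 7.32×10⁻²⁴
s = 9.25×10⁻⁶ mol L⁻¹
[PO₄³⁻] = 2s = 1.85×10⁻⁵ mol L⁻¹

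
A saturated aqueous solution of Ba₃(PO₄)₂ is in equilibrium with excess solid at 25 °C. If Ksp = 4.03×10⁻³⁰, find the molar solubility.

Ba₃(PO₄)₂(s) ⇌ 3 Ba²⁺(aq) + 2 PO₄³⁻(aq)
Let s be the molar solubility. Then [Ba²⁺] = 3s and [PO₄³⁻] = 2s.
Ksp = [Ba²⁺]^3[PO₄³⁻]^2 = (3s)^3 · (2s)^2 = 108s^5
108s^5 = 4.03×10⁻³⁰  ⇒  s^5 = 3.73×10⁻³²
s = 5.18×10⁻⁷ mol/L

5.18×10⁻⁷ M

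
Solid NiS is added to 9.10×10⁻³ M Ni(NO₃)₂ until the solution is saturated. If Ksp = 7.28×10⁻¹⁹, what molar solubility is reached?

NiS(s) ⇌ Ni²⁺(aq) + S²⁻(aq)
Ni²⁺ is already present at 9.10×10⁻³ M. If s mol/L of NiS dissolves, [S²⁻] = s while [Ni²⁺] ≈ 9.10×10⁻³ M.
Ksp = [Ni²⁺][S²⁻] = (9.10×10⁻³)s
s = 7.28×10⁻¹⁹ / (9.10×10⁻³) = 8.00×10⁻¹⁷
s = 8.00×10⁻¹⁷ M

8.00×10⁻¹⁷ M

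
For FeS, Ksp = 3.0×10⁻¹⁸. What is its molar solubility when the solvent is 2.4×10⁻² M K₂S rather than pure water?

1.3×10⁻¹⁶ M

FeS(s) ⇌ Fe²⁺(aq) + S²⁻(aq)
S²⁻ is already present at 2.4×10⁻² M. If s mol/L of FeS dissolves, [Fe²⁺] = s while [S²⁻] ≈ 2.4×10⁻² M.
Ksp = [Fe²⁺][S²⁻] = s(2.4×10⁻²)
s = 3.0×10⁻¹⁸ / (2.4×10⁻²) = 1.3×10⁻¹⁶
s = 1.3×10⁻¹⁶ M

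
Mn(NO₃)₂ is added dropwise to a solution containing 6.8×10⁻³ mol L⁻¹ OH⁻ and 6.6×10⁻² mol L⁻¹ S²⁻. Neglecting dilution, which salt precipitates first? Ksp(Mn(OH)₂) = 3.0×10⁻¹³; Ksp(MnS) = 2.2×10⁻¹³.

Precipitation of each salt begins when its ion product equals Ksp.
For Mn(OH)₂: [Mn²⁺] = (Ksp/[OH⁻]^2) = 6.5×10⁻⁹ mol L⁻¹
For MnS: [Mn²⁺] = (Ksp/[S²⁻]) = 3.3×10⁻¹² mol L⁻¹
Since MnS needs less Mn²⁺ to reach saturation, it precipitates first.

MnS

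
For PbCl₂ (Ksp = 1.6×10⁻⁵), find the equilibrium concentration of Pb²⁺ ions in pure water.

1.6×10⁻² M

PbCl₂(s) ⇌ Pb²⁺(aq) + 2 Cl⁻(aq)
Call the molar solubility s, so that [Pb²⁺] = s and [Cl⁻] = 2s.
Ksp = [Pb²⁺][Cl⁻]^2 = s · (2s)^2 = 4s^3 = 1.6×10⁻⁵
s = 1.6×10⁻² mol L⁻¹
[Pb²⁺] = s = 1.6×10⁻² mol L⁻¹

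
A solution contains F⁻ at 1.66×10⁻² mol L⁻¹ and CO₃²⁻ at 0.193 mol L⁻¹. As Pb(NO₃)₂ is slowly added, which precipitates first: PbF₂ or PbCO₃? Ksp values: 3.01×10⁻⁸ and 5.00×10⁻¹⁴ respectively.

Each salt precipitates once Q = Ksp for that salt.
For PbF₂: [Pb²⁺] = (Ksp/[F⁻]^2) = 1.09×10⁻⁴ mol L⁻¹
For PbCO₃: [Pb²⁺] = (Ksp/[CO₃²⁻]) = 2.59×10⁻¹³ mol L⁻¹
PbCO₃ requires the lower [Pb²⁺], so it precipitates first.

PbCO₃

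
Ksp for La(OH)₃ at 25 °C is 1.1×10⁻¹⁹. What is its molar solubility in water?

8.0×10⁻⁶ M

La(OH)₃(s) ⇌ La³⁺(aq) + 3 OH⁻(aq)
With molar solubility s: [La³⁺] = s, [OH⁻] = 3s.
Ksp = [La³⁺][OH⁻]^3 = s · (3s)^3 = 27s^4
27s^4 = 1.1×10⁻¹⁹  ⇒  s^4 = 4.1×10⁻²¹
s = 8.0×10⁻⁶ M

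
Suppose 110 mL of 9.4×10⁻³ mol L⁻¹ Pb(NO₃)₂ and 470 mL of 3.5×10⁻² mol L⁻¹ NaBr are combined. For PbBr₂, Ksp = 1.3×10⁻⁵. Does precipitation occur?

The combined volume is 580 mL.
[Pb²⁺] = (9.4×10⁻³)(110)/580 = 1.8×10⁻³ mol L⁻¹
[Br⁻] = (3.5×10⁻²)(470)/580 = 2.8×10⁻² mol L⁻¹
Q = [Pb²⁺][Br⁻]^2 = 1.4×10⁻⁶
Q = 1.4×10⁻⁶ < Ksp = 1.3×10⁻⁵, so the solution is unsaturated and no precipitate forms.

No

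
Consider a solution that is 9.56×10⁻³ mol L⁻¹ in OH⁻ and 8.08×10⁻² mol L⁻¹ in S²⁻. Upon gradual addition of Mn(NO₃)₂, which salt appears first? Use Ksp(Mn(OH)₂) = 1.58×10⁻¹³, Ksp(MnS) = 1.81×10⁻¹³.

MnS

Precipitation of each salt begins when its ion product equals Ksp.
For Mn(OH)₂: [Mn²⁺] = (Ksp/[OH⁻]^2) = 1.73×10⁻⁹ mol L⁻¹
For MnS: [Mn²⁺] = (Ksp/[S²⁻]) = 2.24×10⁻¹² mol L⁻¹
The smaller threshold [Mn²⁺] is reached first, so MnS precipitates first.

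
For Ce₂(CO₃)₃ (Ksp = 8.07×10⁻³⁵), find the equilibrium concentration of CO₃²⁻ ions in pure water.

1.79×10⁻⁷ M

Ce₂(CO₃)₃(s) ⇌ 2 Ce³⁺(aq) + 3 CO₃²⁻(aq)
Let s be the molar solubility. Then [Ce³⁺] = 2s and [CO₃²⁻] = 3s.
Ksp = [Ce³⁺]^2[CO₃²⁻]^3 = (2s)^2 · (3s)^3 = 108s^5 = 8.07×10⁻³⁵
s = 5.95×10⁻⁸ mol L⁻¹
[CO₃²⁻] = 3s = 1.79×10⁻⁷ mol L⁻¹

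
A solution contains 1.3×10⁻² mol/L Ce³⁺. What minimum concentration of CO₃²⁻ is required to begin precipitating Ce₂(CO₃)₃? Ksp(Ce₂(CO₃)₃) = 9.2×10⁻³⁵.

8.2×10⁻¹¹ M

Precipitation begins when Q = Ksp.
Ce₂(CO₃)₃(s) ⇌ 2 Ce³⁺(aq) + 3 CO₃²⁻(aq)
Ksp = [Ce³⁺]^2[CO₃²⁻]^3 = [CO₃²⁻]^3(1.3×10⁻²)^2
[CO₃²⁻]^3 = 9.2×10⁻³⁵ / (1.3×10⁻²)^2 = 5.4×10⁻³¹
[CO₃²⁻] = 8.2×10⁻¹¹ mol/L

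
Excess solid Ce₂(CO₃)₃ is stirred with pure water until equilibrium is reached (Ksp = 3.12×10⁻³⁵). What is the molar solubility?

4.92×10⁻⁸ M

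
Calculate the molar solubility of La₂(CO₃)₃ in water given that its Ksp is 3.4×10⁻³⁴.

7.9×10⁻⁸ M

La₂(CO₃)₃(s) ⇌ 2 La³⁺(aq) + 3 CO₃²⁻(aq)
If s mol/L of La₂(CO₃)₃ dissolves, [La³⁺] = 2s and [CO₃²⁻] = 3s.
Ksp = [La³⁺]^2[CO₃²⁻]^3 = (2s)^2 · (3s)^3 = 108s^5
108s^5 = 3.4×10⁻³⁴  ⇒  s^5 = 3.1×10⁻³⁶
Taking the 5th root, s = 7.9×10⁻⁸ mol/L.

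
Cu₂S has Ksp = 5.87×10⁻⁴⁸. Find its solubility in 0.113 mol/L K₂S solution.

3.60×10⁻²⁴ M

Cu₂S(s) ⇌ 2 Cu⁺(aq) + S²⁻(aq)
S²⁻ is already present at 0.113 mol/L. If s mol/L of Cu₂S dissolves, [Cu⁺] = 2s while [S²⁻] ≈ 0.113 mol/L.
Ksp = [Cu⁺]^2[S²⁻] = (2s)^2(0.113)
(2s)^2 = 5.87×10⁻⁴⁸ / (0.113) = 5.19×10⁻⁴⁷
s = 3.60×10⁻²⁴ mol/L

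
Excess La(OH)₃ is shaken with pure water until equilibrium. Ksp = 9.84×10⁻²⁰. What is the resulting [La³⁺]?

La(OH)₃(s) ⇌ La³⁺(aq) + 3 OH⁻(aq)
Call the molar solubility s, so that [La³⁺] = s and [OH⁻] = 3s.
Ksp = [La³⁺][OH⁻]^3 = s · (3s)^3 = 27s^4 = 9.84×10⁻²⁰
s = 7.77×10⁻⁶ mol L⁻¹
[La³⁺] = s = 7.77×10⁻⁶ mol L⁻¹

7.77×10⁻⁶ M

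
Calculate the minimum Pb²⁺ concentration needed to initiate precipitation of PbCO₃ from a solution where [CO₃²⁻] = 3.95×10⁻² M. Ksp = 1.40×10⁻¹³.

3.54×10⁻¹² M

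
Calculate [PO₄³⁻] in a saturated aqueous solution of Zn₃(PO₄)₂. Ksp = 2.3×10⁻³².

Zn₃(PO₄)₂(s) ⇌ 3 Zn²⁺(aq) + 2 PO₄³⁻(aq)
For each mole of Zn₃(PO₄)₂ that dissolves per liter, [Zn²⁺] = 3s and [PO₄³⁻] = 2s; let s denote this solubility.
Ksp = [Zn²⁺]^3[PO₄³⁻]^2 = (3s)^3 · (2s)^2 = 108s^5 = 2.3×10⁻³²
s = 1.8×10⁻⁷ mol/L
[PO₄³⁻] = 2s = 3.7×10⁻⁷ mol/L

3.7×10⁻⁷ M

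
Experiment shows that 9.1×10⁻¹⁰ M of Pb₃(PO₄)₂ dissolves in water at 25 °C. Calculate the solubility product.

Pb₃(PO₄)₂(s) ⇌ 3 Pb²⁺(aq) + 2 PO₄³⁻(aq)
Call the molar solubility s, so that [Pb²⁺] = 3s and [PO₄³⁻] = 2s.
Ksp = [Pb²⁺]^3[PO₄³⁻]^2 = (3s)^3 · (2s)^2 = 108s^5
Ksp = 108 × (9.1×10⁻¹⁰)^5 = 6.7×10⁻⁴⁴

Ksp = 6.7×10⁻⁴⁴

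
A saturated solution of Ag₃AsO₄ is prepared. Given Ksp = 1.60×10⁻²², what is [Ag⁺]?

4.68×10⁻⁶ M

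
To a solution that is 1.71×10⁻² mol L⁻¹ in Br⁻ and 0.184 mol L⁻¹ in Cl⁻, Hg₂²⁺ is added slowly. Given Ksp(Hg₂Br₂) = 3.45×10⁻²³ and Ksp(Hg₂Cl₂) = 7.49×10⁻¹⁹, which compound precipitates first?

Hg₂Br₂

Precipitation begins when Q = Ksp.
For Hg₂Br₂: [Hg₂²⁺] = (Ksp/[Br⁻]^2) = 1.18×10⁻¹⁹ mol L⁻¹
For Hg₂Cl₂: [Hg₂²⁺] = (Ksp/[Cl⁻]^2) = 2.21×10⁻¹⁷ mol L⁻¹
Hg₂Br₂ requires the lower [Hg₂²⁺], so it precipitates first.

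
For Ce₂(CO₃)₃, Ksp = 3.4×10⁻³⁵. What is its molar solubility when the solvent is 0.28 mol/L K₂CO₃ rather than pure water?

2.0×10⁻¹⁷ M

Ce₂(CO₃)₃(s) ⇌ 2 Ce³⁺(aq) + 3 CO₃²⁻(aq)
With CO₃²⁻ already at 0.28 mol/L and s small, take [CO₃²⁻] ≈ 0.28 mol/L and [Ce³⁺] = 2s.
Ksp = [Ce³⁺]^2[CO₃²⁻]^3 = (2s)^2(0.28)^3
(2s)^2 = 3.4×10⁻³⁵ / (0.28)^3 = 1.5×10⁻³³
s = 2.0×10⁻¹⁷ mol/L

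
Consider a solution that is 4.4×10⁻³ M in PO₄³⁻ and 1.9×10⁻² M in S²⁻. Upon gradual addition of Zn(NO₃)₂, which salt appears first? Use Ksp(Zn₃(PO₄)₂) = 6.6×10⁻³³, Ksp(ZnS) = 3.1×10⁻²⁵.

ZnS

Each salt precipitates once Q = Ksp for that salt.
For Zn₃(PO₄)₂: [Zn²⁺] = (Ksp/[PO₄³⁻]^2)^(1/3) = 7.0×10⁻¹⁰ M
For ZnS: [Zn²⁺] = (Ksp/[S²⁻]) = 1.6×10⁻²³ M
Since ZnS needs less Zn²⁺ to reach saturation, it precipitates first.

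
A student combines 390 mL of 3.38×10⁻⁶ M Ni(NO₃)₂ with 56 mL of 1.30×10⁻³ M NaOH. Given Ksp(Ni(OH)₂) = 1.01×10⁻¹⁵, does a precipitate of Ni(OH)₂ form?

Yes

The combined volume is 446 mL.
[Ni²⁺] = (3.38×10⁻⁶)(390)/446 = 2.96×10⁻⁶ M
[OH⁻] = (1.30×10⁻³)(56)/446 = 1.63×10⁻⁴ M
Q = [Ni²⁺][OH⁻]^2 = 7.87×10⁻¹⁴
Because Q > Ksp (7.87×10⁻¹⁴ vs 1.01×10⁻¹⁵), a precipitate of Ni(OH)₂ forms.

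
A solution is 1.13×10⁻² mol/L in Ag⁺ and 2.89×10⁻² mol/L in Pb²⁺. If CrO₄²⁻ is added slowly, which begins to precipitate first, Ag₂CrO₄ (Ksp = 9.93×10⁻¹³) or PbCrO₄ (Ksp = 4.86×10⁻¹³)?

Precipitation begins when Q = Ksp.
For Ag₂CrO₄: [CrO₄²⁻] = (Ksp/[Ag⁺]^2) = 7.78×10⁻⁹ mol/L
For PbCrO₄: [CrO₄²⁻] = (Ksp/[Pb²⁺]) = 1.68×10⁻¹¹ mol/L
PbCrO₄ requires the lower [CrO₄²⁻], so it precipitates first.

PbCrO₄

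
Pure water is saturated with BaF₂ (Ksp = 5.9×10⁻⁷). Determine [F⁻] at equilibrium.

1.1×10⁻² M

BaF₂(s) ⇌ Ba²⁺(aq) + 2 F⁻(aq)
Call the molar solubility s, so that [Ba²⁺] = s and [F⁻] = 2s.
Ksp = [Ba²⁺][F⁻]^2 = s · (2s)^2 = 4s^3 = 5.9×10⁻⁷
s = 5.3×10⁻³ M
[F⁻] = 2s = 1.1×10⁻² M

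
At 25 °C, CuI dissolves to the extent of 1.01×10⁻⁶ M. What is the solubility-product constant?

Ksp = 1.02×10⁻¹²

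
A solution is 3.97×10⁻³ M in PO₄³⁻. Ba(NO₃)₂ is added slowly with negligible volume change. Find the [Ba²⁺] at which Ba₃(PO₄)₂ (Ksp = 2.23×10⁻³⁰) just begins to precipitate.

5.21×10⁻⁹ M

The threshold for precipitation is Q = Ksp.
Ba₃(PO₄)₂(s) ⇌ 3 Ba²⁺(aq) + 2 PO₄³⁻(aq)
Ksp = [Ba²⁺]^3[PO₄³⁻]^2 = [Ba²⁺]^3(3.97×10⁻³)^2
[Ba²⁺]^3 = 2.23×10⁻³⁰ / (3.97×10⁻³)^2 = 1.41×10⁻²⁵
[Ba²⁺] = 5.21×10⁻⁹ M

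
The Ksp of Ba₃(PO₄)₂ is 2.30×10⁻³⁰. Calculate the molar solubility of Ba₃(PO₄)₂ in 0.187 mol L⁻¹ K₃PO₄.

Ba₃(PO₄)₂(s) ⇌ 3 Ba²⁺(aq) + 2 PO₄³⁻(aq)
Let s be the solubility of Ba₃(PO₄)₂ here. The common ion gives [PO₄³⁻] ≈ 0.187 mol L⁻¹, and [Ba²⁺] = 3s.
Ksp = [Ba²⁺]^3[PO₄³⁻]^2 = (3s)^3(0.187)^2
(3s)^3 = 2.30×10⁻³⁰ / (0.187)^2 = 6.58×10⁻²⁹
s = 1.35×10⁻¹⁰ mol L⁻¹

1.35×10⁻¹⁰ M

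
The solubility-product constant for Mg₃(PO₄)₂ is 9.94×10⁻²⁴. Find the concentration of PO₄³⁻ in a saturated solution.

1.97×10⁻⁵ M

Mg₃(PO₄)₂(s) ⇌ 3 Mg²⁺(aq) + 2 PO₄³⁻(aq)
If s mol/L of Mg₃(PO₄)₂ dissolves, [Mg²⁺] = 3s and [PO₄³⁻] = 2s.
Ksp = [Mg²⁺]^3[PO₄³⁻]^2 = (3s)^3 · (2s)^2 = 108s^5 = 9.94×10⁻²⁴
s = 9.84×10⁻⁶ M
[PO₄³⁻] = 2s = 1.97×10⁻⁵ M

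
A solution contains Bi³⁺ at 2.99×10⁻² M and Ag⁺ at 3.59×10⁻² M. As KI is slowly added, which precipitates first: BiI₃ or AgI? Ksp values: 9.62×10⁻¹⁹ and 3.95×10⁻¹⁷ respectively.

Precipitation begins when Q = Ksp.
For BiI₃: [I⁻] = (Ksp/[Bi³⁺])^(1/3) = 3.18×10⁻⁶ M
For AgI: [I⁻] = (Ksp/[Ag⁺]) = 1.10×10⁻¹⁵ M
The smaller threshold [I⁻] is reached first, so AgI precipitates first.

AgI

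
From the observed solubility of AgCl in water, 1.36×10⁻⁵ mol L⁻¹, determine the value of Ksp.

AgCl(s) ⇌ Ag⁺(aq) + Cl⁻(aq)
For each mole of AgCl that dissolves per liter, [Ag⁺] = s and [Cl⁻] = s; let s denote this solubility.
Ksp = [Ag⁺][Cl⁻] = s · s = s^2
Ksp = (1.36×10⁻⁵)^2 = 1.85×10⁻¹⁰

Ksp = 1.85×10⁻¹⁰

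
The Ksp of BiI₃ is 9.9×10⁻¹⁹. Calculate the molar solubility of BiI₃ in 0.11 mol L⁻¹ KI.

7.4×10⁻¹⁶ M

BiI₃(s) ⇌ Bi³⁺(aq) + 3 I⁻(aq)
The solution already contains I⁻ at 0.11 mol L⁻¹. Let s be the molar solubility of BiI₃.
[I⁻] ≈ 0.11 mol L⁻¹ (common ion dominates); [Bi³⁺] = s.
Ksp = [Bi³⁺][I⁻]^3 = s(0.11)^3
s = 9.9×10⁻¹⁹ / (0.11)^3 = 7.4×10⁻¹⁶
s = 7.4×10⁻¹⁶ mol L⁻¹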